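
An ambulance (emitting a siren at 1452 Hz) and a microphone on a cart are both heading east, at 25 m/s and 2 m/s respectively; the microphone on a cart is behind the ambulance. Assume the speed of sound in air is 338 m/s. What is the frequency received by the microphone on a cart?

The microphone on a cart is behind, so the ambulance is moving away from it while the microphone on a cart is moving toward the ambulance.
General Doppler shift: f' = f · (v + v_o)/(v + v_s).
f' = 1452 × (338 + 2)/(338 + 25) = 1452 × 340/363 ≈ 1360 Hz.

1360 Hz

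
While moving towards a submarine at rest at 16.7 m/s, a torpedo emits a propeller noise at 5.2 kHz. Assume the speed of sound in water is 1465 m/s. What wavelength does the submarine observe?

27.9 cm

With the source moving toward a stationary observer, f' = f · v/(v − v_s).
f' = 5.2 × 1465/(1465 − 16.7) ≈ 5.26 kHz.
λ' = v/f' = 1465/5259.96 ≈ 27.9 cm.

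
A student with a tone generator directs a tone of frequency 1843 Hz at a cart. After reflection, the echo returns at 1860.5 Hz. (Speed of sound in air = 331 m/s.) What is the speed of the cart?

1.56 m/s

Double Doppler shift off a moving reflector: f₂ = f₀ · (v + u)/(v − u) (u > 0 toward emitter).
Rearranging, u = v · (f₂ − f₀)/(f₂ + f₀) = 331 × 17.5/3703.5 ≈ 1.56 m/s.
So the cart is moving at 1.56 m/s toward the emitter.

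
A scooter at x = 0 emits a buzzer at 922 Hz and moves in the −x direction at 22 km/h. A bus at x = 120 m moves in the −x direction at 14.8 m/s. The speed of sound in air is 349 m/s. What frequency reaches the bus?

945 Hz

22 km/h = 6.111 m/s.
The observer lies on the +x side, so the source is heading away from the observer and the observer is heading toward the source.
Both move, so f' = f · (v + v_o)/(v + v_s).
f' = 922 × (349 + 14.8)/(349 + 6.111) = 922 × 363.8/355.11 ≈ 945 Hz.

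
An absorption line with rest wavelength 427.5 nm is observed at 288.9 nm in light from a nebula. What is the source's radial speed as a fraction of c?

0.373

λ'/λ₀ = 0.6758 < 1 (blueshift), so the source is approaching.
λ'/λ₀ = √((1 − β)/(1 + β)) for an approaching source ⇒ β = (1 − r²)/(1 + r²) with r = λ'/λ₀.
β = (1 − 0.4567)/(1 + 0.4567) ≈ 0.373.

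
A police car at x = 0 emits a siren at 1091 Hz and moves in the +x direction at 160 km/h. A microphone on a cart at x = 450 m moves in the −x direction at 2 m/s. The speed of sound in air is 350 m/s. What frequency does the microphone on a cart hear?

160 km/h = 44.44 m/s.
The observer lies on the +x side, so the source is heading toward the observer and the observer is heading toward the source.
General Doppler shift: f' = f · (v + v_o)/(v − v_s).
f' = 1091 × (350 + 2)/(350 − 44.44) = 1091 × 352/305.56 ≈ 1257 Hz.

1257 Hz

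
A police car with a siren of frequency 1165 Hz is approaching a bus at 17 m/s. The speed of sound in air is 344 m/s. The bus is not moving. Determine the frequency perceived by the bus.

1226 Hz

Only the source moves, toward the listener, so f' = f · v/(v − v_s).
f' = 1165 × 344/(344 − 17) = 1165 × 344/327 ≈ 1226 Hz.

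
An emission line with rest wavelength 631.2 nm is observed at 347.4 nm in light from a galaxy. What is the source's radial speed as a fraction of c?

0.535

λ'/λ₀ = 0.5504 < 1 (blueshift), so the source is approaching.
λ'/λ₀ = √((1 − β)/(1 + β)) for an approaching source ⇒ β = (1 − r²)/(1 + r²) with r = λ'/λ₀.
β = (1 − 0.3029)/(1 + 0.3029) ≈ 0.535.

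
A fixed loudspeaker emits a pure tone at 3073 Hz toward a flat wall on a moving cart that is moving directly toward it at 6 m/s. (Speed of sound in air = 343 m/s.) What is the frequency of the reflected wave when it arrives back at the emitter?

At the flat wall on a moving cart (a moving observer), f₁ = f₀ · (v + u)/v = 3073 × 349/343 ≈ 3127 Hz.
The reflection then acts as a moving source: f₂ = f₁ · v/(v − u) ≈ 3182 Hz.

3182 Hz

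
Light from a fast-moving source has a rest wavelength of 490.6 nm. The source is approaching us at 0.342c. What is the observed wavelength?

Relativistic Doppler for wavelength: λ' = λ₀ · √((1 − β)/(1 + β)).
λ' = 490.6 × √(0.6580/1.3420) = 490.6 × 0.70022 ≈ 343.5 nm.

343.5 nm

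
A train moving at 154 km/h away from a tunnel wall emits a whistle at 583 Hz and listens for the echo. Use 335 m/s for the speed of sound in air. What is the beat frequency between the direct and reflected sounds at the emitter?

154 km/h = 42.78 m/s.
The tunnel wall receives the sound from a moving source: f₁ = f₀ · v/(v + v_e) = 583 × 335/377.78 ≈ 517.0 Hz.
On the return leg the train is a moving observer: f₂ = f₁ · (v − v_e)/v = 517.0 × 292.22/335 ≈ 451.0 Hz.
Equivalently f₂ = f₀ · (v − v_e)/(v + v_e).
Beat against the emitted tone: |f₂ − f₀| = 2v_e·f₀/(v + v_e) = 2 × 42.78 × 583/377.78 ≈ 132 Hz.

132 Hz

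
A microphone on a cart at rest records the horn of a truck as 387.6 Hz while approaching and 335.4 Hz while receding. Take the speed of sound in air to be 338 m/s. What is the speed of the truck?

f₁/f₂ = (v + v_s)/(v − v_s), so v_s = v · (f₁ − f₂)/(f₁ + f₂).
v_s = 338 × (387.6 − 335.4)/(387.6 + 335.4) = 338 × 52.2/723.0 ≈ 24.4 m/s.

24.4 m/s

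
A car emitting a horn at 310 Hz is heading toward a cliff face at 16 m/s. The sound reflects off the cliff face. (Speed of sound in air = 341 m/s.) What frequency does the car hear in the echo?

341 Hz

The cliff face receives the sound from a moving source: f₁ = f₀ · v/(v − v_e) = 310 × 341/325 ≈ 325 Hz.
On the return leg the car is a moving observer: f₂ = f₁ · (v + v_e)/v = 325 × 357/341 ≈ 341 Hz.
Equivalently f₂ = f₀ · (v + v_e)/(v − v_e).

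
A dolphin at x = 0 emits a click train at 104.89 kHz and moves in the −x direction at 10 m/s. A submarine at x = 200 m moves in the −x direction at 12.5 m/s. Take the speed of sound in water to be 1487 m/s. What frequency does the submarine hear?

The observer lies on the +x side, so the source is heading away from the observer and the observer is heading toward the source.
General Doppler shift: f' = f · (v + v_o)/(v + v_s).
f' = 104.89 × (1487 + 12.5)/(1487 + 10) = 104.89 × 1499.5/1497 ≈ 105.1 kHz.

105.1 kHz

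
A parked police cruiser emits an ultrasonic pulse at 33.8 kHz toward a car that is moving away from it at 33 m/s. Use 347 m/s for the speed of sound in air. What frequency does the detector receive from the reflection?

At the car (a moving observer), f₁ = f₀ · (v − u)/v = 33.8 × 314/347 ≈ 30.6 kHz.
The reflection then acts as a moving source: f₂ = f₁ · v/(v + u) ≈ 27.9 kHz.
Equivalently f₂ = f₀ · (v − u)/(v + u).

27.9 kHz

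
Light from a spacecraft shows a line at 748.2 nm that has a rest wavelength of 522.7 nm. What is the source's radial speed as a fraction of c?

0.344c

λ'/λ₀ = 1.4314 > 1 (redshift), so the source is receding.
λ'/λ₀ = √((1 + β)/(1 − β)) for a receding source ⇒ β = (r² − 1)/(r² + 1) with r = λ'/λ₀.
β = (2.0489 − 1)/(2.0489 + 1) ≈ 0.344.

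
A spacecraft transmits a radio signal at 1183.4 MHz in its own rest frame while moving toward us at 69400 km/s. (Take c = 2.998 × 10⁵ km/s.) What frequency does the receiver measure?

1498.0 MHz

β = v/c = 69400/299800 = 0.2315.
Relativistic Doppler for frequency: f' = f₀ · √((1 + β)/(1 − β)).
f' = 1183.4 × √(1.2315/0.7685) = 1183.4 × 1.26587 ≈ 1498.0 MHz.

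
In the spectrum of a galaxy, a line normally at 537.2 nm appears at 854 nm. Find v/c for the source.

λ'/λ₀ = 1.5897 > 1 (redshift), so the source is receding.
λ'/λ₀ = √((1 + β)/(1 − β)) for a receding source ⇒ β = (r² − 1)/(r² + 1) with r = λ'/λ₀.
β = (2.5272 − 1)/(2.5272 + 1) ≈ 0.433.

0.433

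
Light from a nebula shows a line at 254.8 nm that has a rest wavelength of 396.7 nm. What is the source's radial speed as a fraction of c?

λ'/λ₀ = 0.6423 < 1 (blueshift), so the source is approaching.
λ'/λ₀ = √((1 − β)/(1 + β)) for an approaching source ⇒ β = (1 − r²)/(1 + r²) with r = λ'/λ₀.
β = (1 − 0.4125)/(1 + 0.4125) ≈ 0.416.

0.416c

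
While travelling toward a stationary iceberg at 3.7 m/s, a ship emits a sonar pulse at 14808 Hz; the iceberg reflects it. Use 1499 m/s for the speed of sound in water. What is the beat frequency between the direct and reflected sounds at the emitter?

The iceberg receives the sound from a moving source: f₁ = f₀ · v/(v − v_e) = 14808 × 1499/1495.3 ≈ 14844.6 Hz.
On the return leg the ship is a moving observer: f₂ = f₁ · (v + v_e)/v = 14844.6 × 1502.7/1499 ≈ 14881.3 Hz.
Beat against the emitted tone: |f₂ − f₀| = 2v_e·f₀/(v − v_e) = 2 × 3.7 × 14808/1495.3 ≈ 73 Hz.

73 Hz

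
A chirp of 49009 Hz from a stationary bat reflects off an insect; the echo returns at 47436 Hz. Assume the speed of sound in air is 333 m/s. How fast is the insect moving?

5.4 m/s

Double Doppler shift off a moving reflector: f₂ = f₀ · (v + u)/(v − u) (u > 0 toward emitter).
Rearranging, u = v · (f₂ − f₀)/(f₂ + f₀) = 333 × -1573/96445 ≈ -5.4 m/s.
So the insect is moving at 5.4 m/s away from the emitter.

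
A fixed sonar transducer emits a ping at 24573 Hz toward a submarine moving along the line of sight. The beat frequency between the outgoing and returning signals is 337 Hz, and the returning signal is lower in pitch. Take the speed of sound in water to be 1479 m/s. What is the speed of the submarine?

10.2 m/s

Double Doppler shift off a moving reflector: f₂ = f₀ · (v + u)/(v − u) (u > 0 toward emitter).
Returning signal is lower, so f₂ = f₀ − Δf = 24573 − 337 = 24236 Hz.
Rearranging, u = v · (f₂ − f₀)/(f₂ + f₀) = 1479 × -337/48809 ≈ -10.2 m/s.
So the submarine is moving at 10.2 m/s away from the emitter.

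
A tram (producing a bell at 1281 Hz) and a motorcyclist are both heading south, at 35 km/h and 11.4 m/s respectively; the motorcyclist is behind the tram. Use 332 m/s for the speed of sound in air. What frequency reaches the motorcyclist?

1287 Hz

35 km/h = 9.722 m/s.
The motorcyclist is behind, so the tram is moving away from it while the motorcyclist is moving toward the tram.
General Doppler shift: f' = f · (v + v_o)/(v + v_s).
f' = 1281 × (332 + 11.4)/(332 + 9.722) = 1281 × 343.4/341.72 ≈ 1287 Hz.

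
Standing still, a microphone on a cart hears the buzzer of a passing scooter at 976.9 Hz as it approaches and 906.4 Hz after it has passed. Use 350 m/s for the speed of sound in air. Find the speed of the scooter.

f₁/f₂ = (v + v_s)/(v − v_s), so v_s = v · (f₁ − f₂)/(f₁ + f₂).
v_s = 350 × (976.9 − 906.4)/(976.9 + 906.4) = 350 × 70.5/1883.3 ≈ 13.1 m/s.

13.1 m/s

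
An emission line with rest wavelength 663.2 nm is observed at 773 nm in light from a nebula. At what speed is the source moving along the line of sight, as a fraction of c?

0.152c

λ'/λ₀ = 1.1656 > 1 (redshift), so the source is receding.
λ'/λ₀ = √((1 + β)/(1 − β)) for a receding source ⇒ β = (r² − 1)/(r² + 1) with r = λ'/λ₀.
β = (1.3585 − 1)/(1.3585 + 1) ≈ 0.152.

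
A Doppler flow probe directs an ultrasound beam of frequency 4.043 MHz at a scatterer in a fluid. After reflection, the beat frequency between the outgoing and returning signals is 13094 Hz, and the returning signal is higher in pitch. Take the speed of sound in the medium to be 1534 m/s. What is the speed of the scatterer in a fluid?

2.48 m/s

Double Doppler shift off a moving reflector: f₂ = f₀ · (v + u)/(v − u) (u > 0 toward emitter).
Returning signal is higher, so f₂ = f₀ + Δf = 4043000 + 13094 = 4056094 Hz.
Rearranging, u = v · (f₂ − f₀)/(f₂ + f₀) = 1534 × 13094/8099094 ≈ 2.48 m/s.
So the scatterer in a fluid is moving at 2.48 m/s toward the emitter.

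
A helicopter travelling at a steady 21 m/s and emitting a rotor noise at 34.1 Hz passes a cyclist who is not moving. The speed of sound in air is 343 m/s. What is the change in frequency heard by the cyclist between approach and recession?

Approaching: f₁ = f · v/(v − v_s) = 34.1 × 343/322 ≈ 36.32 Hz.
Receding: f₂ = f · v/(v + v_s) = 34.1 × 343/364 ≈ 32.13 Hz.
Drop: f₁ − f₂ = 2f·v·v_s/(v² − v_s²) = 2 × 34.1 × 343 × 21/(343² − 21²) ≈ 4.19 Hz.

4.19 Hz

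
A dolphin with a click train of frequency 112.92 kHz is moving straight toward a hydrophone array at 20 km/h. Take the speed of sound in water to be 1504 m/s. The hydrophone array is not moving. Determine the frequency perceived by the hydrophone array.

113.3 kHz

20 km/h = 5.556 m/s.
Moving source, stationary observer: f' = f · v/(v − v_s) since the source is approaching.
f' = 112.92 × 1504/(1504 − 5.556) = 112.92 × 1504/1498 ≈ 113.3 kHz.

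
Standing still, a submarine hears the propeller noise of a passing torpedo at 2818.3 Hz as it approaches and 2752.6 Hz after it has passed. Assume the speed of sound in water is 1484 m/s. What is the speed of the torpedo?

f₁/f₂ = (v + v_s)/(v − v_s), so v_s = v · (f₁ − f₂)/(f₁ + f₂).
v_s = 1484 × (2818.3 − 2752.6)/(2818.3 + 2752.6) = 1484 × 65.7/5570.9 ≈ 17.5 m/s.

17.5 m/s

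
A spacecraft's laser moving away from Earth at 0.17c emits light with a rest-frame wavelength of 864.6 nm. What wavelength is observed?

1026.5 nm

Relativistic Doppler for wavelength: λ' = λ₀ · √((1 + β)/(1 − β)).
λ' = 864.6 × √(1.1700/0.8300) = 864.6 × 1.18728 ≈ 1026.5 nm.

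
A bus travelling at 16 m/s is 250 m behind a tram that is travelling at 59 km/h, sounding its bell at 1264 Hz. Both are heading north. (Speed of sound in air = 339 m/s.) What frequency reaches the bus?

59 km/h = 16.39 m/s.
The bus is behind, so the tram is moving away from it while the bus is moving toward the tram.
General Doppler shift: f' = f · (v + v_o)/(v + v_s).
f' = 1264 × (339 + 16)/(339 + 16.39) = 1264 × 355/355.39 ≈ 1263 Hz.

1263 Hz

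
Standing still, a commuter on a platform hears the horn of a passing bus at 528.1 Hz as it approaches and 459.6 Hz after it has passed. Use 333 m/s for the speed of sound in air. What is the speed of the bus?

f₁/f₂ = (v + v_s)/(v − v_s), so v_s = v · (f₁ − f₂)/(f₁ + f₂).
v_s = 333 × (528.1 − 459.6)/(528.1 + 459.6) = 333 × 68.5/987.7 ≈ 23.1 m/s.

23.1 m/s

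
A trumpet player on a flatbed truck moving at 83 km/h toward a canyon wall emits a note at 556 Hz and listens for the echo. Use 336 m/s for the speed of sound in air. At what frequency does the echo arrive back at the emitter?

83 km/h = 23.06 m/s.
The canyon wall receives the sound from a moving source: f₁ = f₀ · v/(v − v_e) = 556 × 336/312.94 ≈ 597 Hz.
On the return leg the trumpet player on a flatbed truck is a moving observer: f₂ = f₁ · (v + v_e)/v = 597 × 359.06/336 ≈ 638 Hz.

638 Hz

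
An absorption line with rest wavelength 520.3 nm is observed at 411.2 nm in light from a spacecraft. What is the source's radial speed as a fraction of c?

0.231c

λ'/λ₀ = 0.7903 < 1 (blueshift), so the source is approaching.
λ'/λ₀ = √((1 − β)/(1 + β)) for an approaching source ⇒ β = (1 − r²)/(1 + r²) with r = λ'/λ₀.
β = (1 − 0.6246)/(1 + 0.6246) ≈ 0.231.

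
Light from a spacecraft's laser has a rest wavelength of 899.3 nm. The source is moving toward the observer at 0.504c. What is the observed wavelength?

516.4 nm

Relativistic Doppler for wavelength: λ' = λ₀ · √((1 − β)/(1 + β)).
λ' = 899.3 × √(0.4960/1.5040) = 899.3 × 0.57427 ≈ 516.4 nm.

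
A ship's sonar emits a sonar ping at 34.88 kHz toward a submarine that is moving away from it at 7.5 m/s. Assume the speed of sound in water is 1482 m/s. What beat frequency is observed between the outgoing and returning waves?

351 Hz

The submarine first receives the wave as a moving observer: f₁ = f₀ · (v − u)/v = 34.88 × (1482 − 7.5)/1482 ≈ 34.703 kHz.
The reflection then acts as a moving source: f₂ = f₁ · v/(v + u) ≈ 34.529 kHz.
Equivalently f₂ = f₀ · (v − u)/(v + u).
Beat frequency (with f₀ = 34880 Hz): |f₂ − f₀| = 2u·f₀/(v + u) = 2 × 7.5 × 34880/1489.5 ≈ 351 Hz.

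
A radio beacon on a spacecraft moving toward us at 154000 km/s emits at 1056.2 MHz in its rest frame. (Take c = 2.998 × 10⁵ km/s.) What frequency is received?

β = v/c = 154000/299800 = 0.5137.
Relativistic Doppler for frequency: f' = f₀ · √((1 + β)/(1 − β)).
f' = 1056.2 × √(1.5137/0.4863) = 1056.2 × 1.76422 ≈ 1863.4 MHz.

1863.4 MHz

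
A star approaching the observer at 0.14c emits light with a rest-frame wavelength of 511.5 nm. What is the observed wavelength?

Relativistic Doppler for wavelength: λ' = λ₀ · √((1 − β)/(1 + β)).
λ' = 511.5 × √(0.8600/1.1400) = 511.5 × 0.86855 ≈ 444.3 nm.

444.3 nm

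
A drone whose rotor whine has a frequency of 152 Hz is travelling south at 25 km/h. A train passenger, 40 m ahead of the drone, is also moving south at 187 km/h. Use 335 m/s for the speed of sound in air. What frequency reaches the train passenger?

131 Hz

25 km/h = 6.944 m/s; 187 km/h = 51.94 m/s.
The train passenger is ahead, so the drone is moving toward it while the train passenger is moving away from the drone.
General Doppler shift: f' = f · (v − v_o)/(v − v_s).
f' = 152 × (335 − 51.94)/(335 − 6.944) = 152 × 283.06/328.06 ≈ 131 Hz.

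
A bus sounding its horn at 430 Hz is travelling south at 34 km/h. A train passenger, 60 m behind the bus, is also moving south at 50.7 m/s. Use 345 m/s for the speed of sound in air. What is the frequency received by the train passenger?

480 Hz

34 km/h = 9.444 m/s.
The train passenger is behind, so the bus is moving away from it while the train passenger is moving toward the bus.
General Doppler shift: f' = f · (v + v_o)/(v + v_s).
f' = 430 × (345 + 50.7)/(345 + 9.444) = 430 × 395.7/354.44 ≈ 480 Hz.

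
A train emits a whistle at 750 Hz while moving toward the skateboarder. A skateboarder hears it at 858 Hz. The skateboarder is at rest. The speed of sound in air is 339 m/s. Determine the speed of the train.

f' = f · v/(v − v_s) ⇒ v_s = v · |1 − f/f'|.
v_s = 339 × |1 − 750/858| = 339 × 0.1259 ≈ 43 m/s.

43 m/s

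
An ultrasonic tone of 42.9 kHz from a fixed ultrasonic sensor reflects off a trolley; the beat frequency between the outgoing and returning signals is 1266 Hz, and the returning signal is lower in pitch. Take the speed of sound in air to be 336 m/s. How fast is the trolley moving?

5.0 m/s

Double Doppler shift off a moving reflector: f₂ = f₀ · (v + u)/(v − u) (u > 0 toward emitter).
Returning signal is lower, so f₂ = f₀ − Δf = 42900 − 1266 = 41634 Hz.
Rearranging, u = v · (f₂ − f₀)/(f₂ + f₀) = 336 × -1266/84534 ≈ -5.0 m/s.
So the trolley is moving at 5.0 m/s away from the emitter.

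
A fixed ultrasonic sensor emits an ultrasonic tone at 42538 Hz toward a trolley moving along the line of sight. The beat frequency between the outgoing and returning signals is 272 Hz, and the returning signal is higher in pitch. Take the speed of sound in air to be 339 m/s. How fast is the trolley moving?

Double Doppler shift off a moving reflector: f₂ = f₀ · (v + u)/(v − u) (u > 0 toward emitter).
Returning signal is higher, so f₂ = f₀ + Δf = 42538 + 272 = 42810 Hz.
Rearranging, u = v · (f₂ − f₀)/(f₂ + f₀) = 339 × 272/85348 ≈ 1.08 m/s.
So the trolley is moving at 1.08 m/s toward the emitter.

1.08 m/s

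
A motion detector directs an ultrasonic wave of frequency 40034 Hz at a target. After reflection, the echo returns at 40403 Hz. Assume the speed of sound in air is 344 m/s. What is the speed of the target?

1.58 m/s

Double Doppler shift off a moving reflector: f₂ = f₀ · (v + u)/(v − u) (u > 0 toward emitter).
Rearranging, u = v · (f₂ − f₀)/(f₂ + f₀) = 344 × 369/80437 ≈ 1.58 m/s.
So the target is moving at 1.58 m/s toward the emitter.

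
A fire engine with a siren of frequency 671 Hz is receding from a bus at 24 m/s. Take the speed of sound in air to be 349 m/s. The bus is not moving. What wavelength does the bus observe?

55.6 cm

Moving source, stationary observer: f' = f · v/(v + v_s) since the source is receding.
f' = 671 × 349/(349 + 24) ≈ 628 Hz.
λ' = v/f' = 349/627.826 ≈ 55.6 cm.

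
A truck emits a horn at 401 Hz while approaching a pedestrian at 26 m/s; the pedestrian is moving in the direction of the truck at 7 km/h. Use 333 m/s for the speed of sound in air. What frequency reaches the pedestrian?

438 Hz

7 km/h = 1.944 m/s.
Both move, so f' = f · (v + v_o)/(v − v_s).
f' = 401 × (333 + 1.944)/(333 − 26) = 401 × 334.94/307 ≈ 438 Hz.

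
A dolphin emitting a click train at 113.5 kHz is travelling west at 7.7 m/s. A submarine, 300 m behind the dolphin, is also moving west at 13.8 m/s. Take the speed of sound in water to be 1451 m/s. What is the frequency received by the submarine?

114.0 kHz

The submarine is behind, so the dolphin is moving away from it while the submarine is moving toward the dolphin.
Both move, so f' = f · (v + v_o)/(v + v_s).
f' = 113.5 × (1451 + 13.8)/(1451 + 7.7) = 113.5 × 1464.8/1458.7 ≈ 114.0 kHz.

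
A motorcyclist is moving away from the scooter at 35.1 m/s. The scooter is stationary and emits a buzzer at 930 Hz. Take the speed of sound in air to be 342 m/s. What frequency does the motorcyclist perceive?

Moving observer, stationary source: f' = f · (v − v_o)/v.
f' = 930 × (342 − 35.1)/342 = 930 × 306.9/342 ≈ 835 Hz.

835 Hz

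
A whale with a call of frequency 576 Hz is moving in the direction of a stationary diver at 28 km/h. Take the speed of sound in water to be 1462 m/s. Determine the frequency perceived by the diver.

28 km/h = 7.778 m/s.
Moving source, stationary observer: f' = f · v/(v − v_s) since the source is approaching.
f' = 576 × 1462/(1462 − 7.778) = 576 × 1462/1454 ≈ 579 Hz.

579 Hz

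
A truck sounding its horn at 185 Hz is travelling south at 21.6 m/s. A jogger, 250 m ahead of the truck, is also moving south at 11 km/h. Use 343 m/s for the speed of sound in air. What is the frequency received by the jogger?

196 Hz

11 km/h = 3.056 m/s.
The jogger is ahead, so the truck is moving toward it while the jogger is moving away from the truck.
General Doppler shift: f' = f · (v − v_o)/(v − v_s).
f' = 185 × (343 − 3.056)/(343 − 21.6) = 185 × 339.94/321.4 ≈ 196 Hz.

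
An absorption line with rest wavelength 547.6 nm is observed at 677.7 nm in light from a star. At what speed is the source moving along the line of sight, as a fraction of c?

λ'/λ₀ = 1.2376 > 1 (redshift), so the source is receding.
λ'/λ₀ = √((1 + β)/(1 − β)) for a receding source ⇒ β = (r² − 1)/(r² + 1) with r = λ'/λ₀.
β = (1.5316 − 1)/(1.5316 + 1) ≈ 0.210.

0.210c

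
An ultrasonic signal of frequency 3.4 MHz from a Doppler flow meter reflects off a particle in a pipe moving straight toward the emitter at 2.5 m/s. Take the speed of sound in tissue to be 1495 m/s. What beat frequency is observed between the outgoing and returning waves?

At the particle in a pipe (a moving observer), f₁ = f₀ · (v + u)/v = 3.4 × 1497.5/1495 ≈ 3.40569 MHz.
The reflection then acts as a moving source: f₂ = f₁ · v/(v − u) ≈ 3.41139 MHz.
Beat frequency (with f₀ = 3400000 Hz): |f₂ − f₀| = 2u·f₀/(v − u) = 2 × 2.5 × 3400000/1492.5 ≈ 11390 Hz.

11390 Hz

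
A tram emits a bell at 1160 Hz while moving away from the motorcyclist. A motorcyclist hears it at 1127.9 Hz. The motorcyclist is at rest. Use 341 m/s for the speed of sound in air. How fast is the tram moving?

f' = f · v/(v + v_s) ⇒ v_s = v · |1 − f/f'|.
v_s = 341 × |1 − 1160/1127.9| = 341 × 0.02846 ≈ 9.7 m/s.

9.7 m/s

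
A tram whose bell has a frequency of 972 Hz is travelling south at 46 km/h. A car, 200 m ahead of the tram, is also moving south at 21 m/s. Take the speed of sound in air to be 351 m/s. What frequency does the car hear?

46 km/h = 12.78 m/s.
The car is ahead, so the tram is moving toward it while the car is moving away from the tram.
General Doppler shift: f' = f · (v − v_o)/(v − v_s).
f' = 972 × (351 − 21)/(351 − 12.78) = 972 × 330/338.22 ≈ 948 Hz.

948 Hz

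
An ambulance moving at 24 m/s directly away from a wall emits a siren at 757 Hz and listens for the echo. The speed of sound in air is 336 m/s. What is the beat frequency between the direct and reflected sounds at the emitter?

The wall receives the sound from a moving source: f₁ = f₀ · v/(v + v_e) = 757 × 336/360 ≈ 706.5 Hz.
On the return leg the ambulance is a moving observer: f₂ = f₁ · (v − v_e)/v = 706.5 × 312/336 ≈ 656.1 Hz.
Equivalently f₂ = f₀ · (v − v_e)/(v + v_e).
Beat against the emitted tone: |f₂ − f₀| = 2v_e·f₀/(v + v_e) = 2 × 24 × 757/360 ≈ 101 Hz.

101 Hz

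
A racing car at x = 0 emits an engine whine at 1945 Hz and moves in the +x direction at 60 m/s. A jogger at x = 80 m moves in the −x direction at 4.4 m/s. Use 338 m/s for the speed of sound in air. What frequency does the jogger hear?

The observer lies on the +x side, so the source is heading toward the observer and the observer is heading toward the source.
General Doppler shift: f' = f · (v + v_o)/(v − v_s).
f' = 1945 × (338 + 4.4)/(338 − 60) = 1945 × 342.4/278 ≈ 2396 Hz.

2396 Hz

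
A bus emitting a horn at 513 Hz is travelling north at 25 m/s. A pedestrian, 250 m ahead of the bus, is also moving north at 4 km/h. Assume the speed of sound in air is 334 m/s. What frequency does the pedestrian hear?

4 km/h = 1.111 m/s.
The pedestrian is ahead, so the bus is moving toward it while the pedestrian is moving away from the bus.
With source approaching and observer receding, f' = f · (v − v_o)/(v − v_s).
f' = 513 × (334 − 1.111)/(334 − 25) = 513 × 332.89/309 ≈ 553 Hz.

553 Hz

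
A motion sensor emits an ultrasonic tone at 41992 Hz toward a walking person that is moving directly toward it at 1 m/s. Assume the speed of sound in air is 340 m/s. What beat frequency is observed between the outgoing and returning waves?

248 Hz

At the walking person (a moving observer), f₁ = f₀ · (v + u)/v = 41992 × 341/340 ≈ 42116 Hz.
On reflection it acts as a source moving toward the stationary detector: f₂ = f₁ · v/(v − u) = 42116 × 340/339 ≈ 42240 Hz.
Equivalently f₂ = f₀ · (v + u)/(v − u).
Beat frequency: |f₂ − f₀| = 2u·f₀/(v − u) = 2 × 1 × 41992/339 ≈ 248 Hz.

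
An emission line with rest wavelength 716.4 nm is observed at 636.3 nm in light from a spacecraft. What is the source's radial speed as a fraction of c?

λ'/λ₀ = 0.8882 < 1 (blueshift), so the source is approaching.
λ'/λ₀ = √((1 − β)/(1 + β)) for an approaching source ⇒ β = (1 − r²)/(1 + r²) with r = λ'/λ₀.
β = (1 − 0.7889)/(1 + 0.7889) ≈ 0.118.

0.118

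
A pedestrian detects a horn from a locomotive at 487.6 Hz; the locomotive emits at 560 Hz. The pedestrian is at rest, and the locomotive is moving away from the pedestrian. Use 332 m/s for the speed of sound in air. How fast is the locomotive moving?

49 m/s

f' = f · v/(v + v_s) ⇒ v_s = v · |1 − f/f'|.
v_s = 332 × |1 − 560/487.6| = 332 × 0.1485 ≈ 49 m/s.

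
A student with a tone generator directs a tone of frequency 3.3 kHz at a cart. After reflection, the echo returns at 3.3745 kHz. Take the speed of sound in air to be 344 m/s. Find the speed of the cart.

3.8 m/s

Double Doppler shift off a moving reflector: f₂ = f₀ · (v + u)/(v − u) (u > 0 toward emitter).
Rearranging, u = v · (f₂ − f₀)/(f₂ + f₀) = 344 × 0.0745/6.6745 ≈ 3.8 m/s.
So the cart is moving at 3.8 m/s toward the emitter.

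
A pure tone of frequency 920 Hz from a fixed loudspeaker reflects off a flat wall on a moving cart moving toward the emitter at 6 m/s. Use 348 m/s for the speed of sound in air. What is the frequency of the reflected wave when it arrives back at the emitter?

At the flat wall on a moving cart (a moving observer), f₁ = f₀ · (v + u)/v = 920 × 354/348 ≈ 936 Hz.
The reflection then acts as a moving source: f₂ = f₁ · v/(v − u) ≈ 952 Hz.
Equivalently f₂ = f₀ · (v + u)/(v − u).

952 Hz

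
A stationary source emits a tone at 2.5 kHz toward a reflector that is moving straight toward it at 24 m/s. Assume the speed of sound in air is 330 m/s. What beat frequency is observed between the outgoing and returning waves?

At the reflector (a moving observer), f₁ = f₀ · (v + u)/v = 2.5 × 354/330 ≈ 2.682 kHz.
On reflection it acts as a source moving toward the stationary detector: f₂ = f₁ · v/(v − u) = 2.682 × 330/306 ≈ 2.892 kHz.
Beat frequency (with f₀ = 2500 Hz): |f₂ − f₀| = 2u·f₀/(v − u) = 2 × 24 × 2500/306 ≈ 392 Hz.

392 Hz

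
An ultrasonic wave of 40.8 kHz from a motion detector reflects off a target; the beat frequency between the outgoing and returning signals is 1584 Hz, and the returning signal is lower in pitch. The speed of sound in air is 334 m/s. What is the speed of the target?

6.6 m/s

Double Doppler shift off a moving reflector: f₂ = f₀ · (v + u)/(v − u) (u > 0 toward emitter).
Returning signal is lower, so f₂ = f₀ − Δf = 40800 − 1584 = 39216 Hz.
Rearranging, u = v · (f₂ − f₀)/(f₂ + f₀) = 334 × -1584/80016 ≈ -6.6 m/s.
So the target is moving at 6.6 m/s away from the emitter.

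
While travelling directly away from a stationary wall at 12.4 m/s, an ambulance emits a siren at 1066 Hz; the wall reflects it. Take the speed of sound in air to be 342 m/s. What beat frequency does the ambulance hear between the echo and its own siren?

75 Hz

The wall receives the sound from a moving source: f₁ = f₀ · v/(v + v_e) = 1066 × 342/354.4 ≈ 1028.7 Hz.
On the return leg the ambulance is a moving observer: f₂ = f₁ · (v − v_e)/v = 1028.7 × 329.6/342 ≈ 991.4 Hz.
Equivalently f₂ = f₀ · (v − v_e)/(v + v_e).
Beat against the emitted tone: |f₂ − f₀| = 2v_e·f₀/(v + v_e) = 2 × 12.4 × 1066/354.4 ≈ 75 Hz.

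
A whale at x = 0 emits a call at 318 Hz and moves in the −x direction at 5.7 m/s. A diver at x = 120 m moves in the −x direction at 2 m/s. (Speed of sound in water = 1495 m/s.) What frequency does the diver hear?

317 Hz

The observer lies on the +x side, so the source is heading away from the observer and the observer is heading toward the source.
With source receding and observer approaching, f' = f · (v + v_o)/(v + v_s).
f' = 318 × (1495 + 2)/(1495 + 5.7) = 318 × 1497/1500.7 ≈ 317 Hz.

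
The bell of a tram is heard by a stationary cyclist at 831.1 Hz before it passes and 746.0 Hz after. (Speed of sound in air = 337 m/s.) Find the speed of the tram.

f₁/f₂ = (v + v_s)/(v − v_s), so v_s = v · (f₁ − f₂)/(f₁ + f₂).
v_s = 337 × (831.1 − 746.0)/(831.1 + 746.0) = 337 × 85.1/1577.1 ≈ 18.2 m/s.

18.2 m/s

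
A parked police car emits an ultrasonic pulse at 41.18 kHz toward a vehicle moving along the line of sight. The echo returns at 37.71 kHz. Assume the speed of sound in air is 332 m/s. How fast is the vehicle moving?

Double Doppler shift off a moving reflector: f₂ = f₀ · (v + u)/(v − u) (u > 0 toward emitter).
Rearranging, u = v · (f₂ − f₀)/(f₂ + f₀) = 332 × -3.47/78.89 ≈ -14.6 m/s.
So the vehicle is moving at 14.6 m/s away from the emitter.

14.6 m/s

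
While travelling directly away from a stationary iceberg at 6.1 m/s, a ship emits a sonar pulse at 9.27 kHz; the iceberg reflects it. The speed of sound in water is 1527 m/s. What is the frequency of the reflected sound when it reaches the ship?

The iceberg receives the sound from a moving source: f₁ = f₀ · v/(v + v_e) = 9.27 × 1527/1533.1 ≈ 9.23 kHz.
On the return leg the ship is a moving observer: f₂ = f₁ · (v − v_e)/v = 9.23 × 1520.9/1527 ≈ 9.20 kHz.

9.20 kHz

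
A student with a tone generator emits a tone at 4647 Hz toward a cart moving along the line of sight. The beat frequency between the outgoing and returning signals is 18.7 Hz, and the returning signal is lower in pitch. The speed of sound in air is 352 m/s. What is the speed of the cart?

Double Doppler shift off a moving reflector: f₂ = f₀ · (v + u)/(v − u) (u > 0 toward emitter).
Returning signal is lower, so f₂ = f₀ − Δf = 4647 − 18.7 = 4628.3 Hz.
Rearranging, u = v · (f₂ − f₀)/(f₂ + f₀) = 352 × -18.7/9275.3 ≈ -0.71 m/s.
So the cart is moving at 0.71 m/s away from the emitter.

0.71 m/s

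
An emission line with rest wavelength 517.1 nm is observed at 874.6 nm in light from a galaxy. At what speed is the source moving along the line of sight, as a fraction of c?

0.482

λ'/λ₀ = 1.6914 > 1 (redshift), so the source is receding.
λ'/λ₀ = √((1 + β)/(1 − β)) for a receding source ⇒ β = (r² − 1)/(r² + 1) with r = λ'/λ₀.
β = (2.8607 − 1)/(2.8607 + 1) ≈ 0.482.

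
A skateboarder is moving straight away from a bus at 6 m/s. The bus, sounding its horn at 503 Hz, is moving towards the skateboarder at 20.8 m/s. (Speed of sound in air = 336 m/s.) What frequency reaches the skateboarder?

527 Hz

Both move, so f' = f · (v − v_o)/(v − v_s).
f' = 503 × (336 − 6)/(336 − 20.8) = 503 × 330/315.2 ≈ 527 Hz.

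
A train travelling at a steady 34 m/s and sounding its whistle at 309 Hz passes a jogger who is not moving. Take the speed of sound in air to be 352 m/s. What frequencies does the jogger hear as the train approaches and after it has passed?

342 Hz approaching; 282 Hz receding

Approaching: f₁ = f · v/(v − v_s) = 309 × 352/318 ≈ 342 Hz.
Receding: f₂ = f · v/(v + v_s) = 309 × 352/386 ≈ 282 Hz.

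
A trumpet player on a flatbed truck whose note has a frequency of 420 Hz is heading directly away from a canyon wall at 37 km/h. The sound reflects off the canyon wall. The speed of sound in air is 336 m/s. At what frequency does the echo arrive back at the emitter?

37 km/h = 10.28 m/s.
The canyon wall receives the sound from a moving source: f₁ = f₀ · v/(v + v_e) = 420 × 336/346.28 ≈ 408 Hz.
On the return leg the trumpet player on a flatbed truck is a moving observer: f₂ = f₁ · (v − v_e)/v = 408 × 325.72/336 ≈ 395 Hz.

395 Hz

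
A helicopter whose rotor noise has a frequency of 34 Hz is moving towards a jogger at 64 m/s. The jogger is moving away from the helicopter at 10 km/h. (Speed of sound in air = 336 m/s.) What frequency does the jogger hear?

10 km/h = 2.778 m/s.
General Doppler shift: f' = f · (v − v_o)/(v − v_s).
f' = 34 × (336 − 2.778)/(336 − 64) = 34 × 333.22/272 ≈ 41.7 Hz.

41.7 Hz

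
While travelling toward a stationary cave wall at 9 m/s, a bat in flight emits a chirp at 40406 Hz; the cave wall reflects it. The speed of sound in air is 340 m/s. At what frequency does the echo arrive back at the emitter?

42603 Hz

The cave wall receives the sound from a moving source: f₁ = f₀ · v/(v − v_e) = 40406 × 340/331 ≈ 41505 Hz.
On the return leg the bat in flight is a moving observer: f₂ = f₁ · (v + v_e)/v = 41505 × 349/340 ≈ 42603 Hz.
Equivalently f₂ = f₀ · (v + v_e)/(v − v_e).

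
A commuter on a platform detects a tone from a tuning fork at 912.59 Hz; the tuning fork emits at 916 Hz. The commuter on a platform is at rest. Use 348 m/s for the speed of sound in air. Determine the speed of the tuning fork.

f' < f, so the tuning fork is receding.
f' = f · v/(v + v_s) ⇒ v_s = v · |1 − f/f'|.
v_s = 348 × |1 − 916/912.59| = 348 × 0.003737 ≈ 1.30 m/s.

1.30 m/s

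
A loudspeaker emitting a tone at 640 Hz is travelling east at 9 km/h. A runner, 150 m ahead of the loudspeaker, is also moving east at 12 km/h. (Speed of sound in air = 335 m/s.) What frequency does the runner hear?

638 Hz

9 km/h = 2.5 m/s; 12 km/h = 3.333 m/s.
The runner is ahead, so the loudspeaker is moving toward it while the runner is moving away from the loudspeaker.
With source approaching and observer receding, f' = f · (v − v_o)/(v − v_s).
f' = 640 × (335 − 3.333)/(335 − 2.5) = 640 × 331.67/332.5 ≈ 638 Hz.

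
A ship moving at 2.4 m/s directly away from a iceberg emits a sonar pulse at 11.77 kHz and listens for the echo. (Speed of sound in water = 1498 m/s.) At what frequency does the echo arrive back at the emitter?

The iceberg receives the sound from a moving source: f₁ = f₀ · v/(v + v_e) = 11.77 × 1498/1500.4 ≈ 11.75 kHz.
On the return leg the ship is a moving observer: f₂ = f₁ · (v − v_e)/v = 11.75 × 1495.6/1498 ≈ 11.73 kHz.
Equivalently f₂ = f₀ · (v − v_e)/(v + v_e).

11.73 kHz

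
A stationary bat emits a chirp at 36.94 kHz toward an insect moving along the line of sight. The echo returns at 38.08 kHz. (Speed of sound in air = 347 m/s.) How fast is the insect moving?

5.3 m/s

Double Doppler shift off a moving reflector: f₂ = f₀ · (v + u)/(v − u) (u > 0 toward emitter).
Rearranging, u = v · (f₂ − f₀)/(f₂ + f₀) = 347 × 1.14/75.02 ≈ 5.3 m/s.
So the insect is moving at 5.3 m/s toward the emitter.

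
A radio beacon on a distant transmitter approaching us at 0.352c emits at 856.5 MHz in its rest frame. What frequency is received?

Relativistic Doppler for frequency: f' = f₀ · √((1 + β)/(1 − β)).
f' = 856.5 × √(1.3520/0.6480) = 856.5 × 1.44444 ≈ 1237.2 MHz.

1237.2 MHz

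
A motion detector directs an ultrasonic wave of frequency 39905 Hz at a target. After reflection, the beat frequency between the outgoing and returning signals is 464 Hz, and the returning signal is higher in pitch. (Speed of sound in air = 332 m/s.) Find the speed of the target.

1.92 m/s

Double Doppler shift off a moving reflector: f₂ = f₀ · (v + u)/(v − u) (u > 0 toward emitter).
Returning signal is higher, so f₂ = f₀ + Δf = 39905 + 464 = 40369 Hz.
Rearranging, u = v · (f₂ − f₀)/(f₂ + f₀) = 332 × 464/80274 ≈ 1.92 m/s.
So the target is moving at 1.92 m/s toward the emitter.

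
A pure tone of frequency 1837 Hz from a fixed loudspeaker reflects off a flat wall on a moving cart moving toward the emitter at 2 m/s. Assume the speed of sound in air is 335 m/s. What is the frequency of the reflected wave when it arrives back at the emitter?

1859 Hz

The flat wall on a moving cart first receives the wave as a moving observer: f₁ = f₀ · (v + u)/v = 1837 × (335 + 2)/335 ≈ 1848 Hz.
The reflection then acts as a moving source: f₂ = f₁ · v/(v − u) ≈ 1859 Hz.
Equivalently f₂ = f₀ · (v + u)/(v − u).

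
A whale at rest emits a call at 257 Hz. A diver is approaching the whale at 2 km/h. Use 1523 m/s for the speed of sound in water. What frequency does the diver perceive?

2 km/h = 0.5556 m/s.
Moving observer, stationary source: f' = f · (v + v_o)/v.
f' = 257 × (1523 + 0.5556)/1523 = 257 × 1523.6/1523 ≈ 257 Hz.

257 Hz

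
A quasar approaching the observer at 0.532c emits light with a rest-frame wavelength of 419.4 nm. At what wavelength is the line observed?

Relativistic Doppler for wavelength: λ' = λ₀ · √((1 − β)/(1 + β)).
λ' = 419.4 × √(0.4680/1.5320) = 419.4 × 0.55271 ≈ 231.8 nm.

231.8 nm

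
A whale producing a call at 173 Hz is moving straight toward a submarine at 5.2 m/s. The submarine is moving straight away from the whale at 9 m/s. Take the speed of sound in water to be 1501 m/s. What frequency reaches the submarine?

173 Hz

General Doppler shift: f' = f · (v − v_o)/(v − v_s).
f' = 173 × (1501 − 9)/(1501 − 5.2) = 173 × 1492/1495.8 ≈ 173 Hz.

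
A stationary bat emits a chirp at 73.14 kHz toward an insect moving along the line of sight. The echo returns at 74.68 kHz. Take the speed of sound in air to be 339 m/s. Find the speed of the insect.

Double Doppler shift off a moving reflector: f₂ = f₀ · (v + u)/(v − u) (u > 0 toward emitter).
Rearranging, u = v · (f₂ − f₀)/(f₂ + f₀) = 339 × 1.54/147.82 ≈ 3.5 m/s.
So the insect is moving at 3.5 m/s toward the emitter.

3.5 m/s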